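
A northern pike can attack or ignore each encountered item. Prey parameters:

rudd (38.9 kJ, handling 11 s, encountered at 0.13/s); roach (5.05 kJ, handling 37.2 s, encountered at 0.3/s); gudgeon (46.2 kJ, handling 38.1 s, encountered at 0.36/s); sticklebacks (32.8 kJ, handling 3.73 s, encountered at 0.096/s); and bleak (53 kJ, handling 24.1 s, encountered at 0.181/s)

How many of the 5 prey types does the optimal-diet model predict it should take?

Profitabilities (E/h, kJ/s): sticklebacks 8.79, rudd 3.54, bleak 2.2, gudgeon 1.21, roach 0.136. Add prey in this order while the next type's profitability exceeds the intake rate on those already taken.
Rate on top 1: 2.319. rudd: 3.54 > 2.319 → include.
Rate on top 2: 2.943. bleak: 2.2 < 2.943 → exclude; stop.
Optimal diet: sticklebacks, rudd — 2 of 5 types.

2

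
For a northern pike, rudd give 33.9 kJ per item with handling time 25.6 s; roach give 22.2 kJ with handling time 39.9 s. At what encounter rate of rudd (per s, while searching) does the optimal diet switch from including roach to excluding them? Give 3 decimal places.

At the threshold, the rate on rudd alone equals the profitability of roach: λ·33.9/(1 + λ·25.6) = 22.2/39.9 = 0.5564.
Rearranging, λ(33.9 − 0.5564×25.6) = 0.5564, so λ = 0.5564/19.66 = 0.02831 per s.

0.028 per s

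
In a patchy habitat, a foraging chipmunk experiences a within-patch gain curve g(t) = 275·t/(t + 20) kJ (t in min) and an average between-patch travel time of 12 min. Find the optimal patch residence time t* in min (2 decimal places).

Optimal t* satisfies g'(t*) = g(t*)/(T + t*).
g'(t) = 275·20/(t + 20)². Setting 275·20/(t+20)² = 275t/[(t+20)(12+t)] gives 20(12+t) = t(t+20), so t² = 20×12 = 240.
t* = √240 = 15.49 min.

15.49 min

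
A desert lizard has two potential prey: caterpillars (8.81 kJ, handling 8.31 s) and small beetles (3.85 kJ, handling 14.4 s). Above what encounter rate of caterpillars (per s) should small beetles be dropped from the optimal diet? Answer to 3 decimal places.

0.041 per s

The zero-one rule: include small beetles iff E₂/h₂ > λE₁/(1+λh₁). Equality gives the switch point.
λE₁h₂ = E₂ + λE₂h₁ ⇒ λ = E₂/(E₁h₂ − E₂h₁) = 3.85/(126.9 − 31.99) = 0.04058 per s.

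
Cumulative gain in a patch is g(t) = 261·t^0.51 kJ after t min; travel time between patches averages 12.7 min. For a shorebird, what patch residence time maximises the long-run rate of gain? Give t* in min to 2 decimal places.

13.22 min

By the marginal value theorem, leave when the instantaneous gain rate g'(t) equals the habitat-wide average g(t)/(T + t).
g'(t) = 0.51·261·t^-0.49. Setting 0.51·261·t^-0.49 = 261·t^0.51/(12.7+t) gives 0.51(12.7+t) = t, so 0.49·t = 0.51×12.7.
t* = 0.51×12.7/0.49 = 13.22 min.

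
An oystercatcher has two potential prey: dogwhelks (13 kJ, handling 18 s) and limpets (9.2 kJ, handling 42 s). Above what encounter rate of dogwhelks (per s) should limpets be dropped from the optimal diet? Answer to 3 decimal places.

At the threshold, the rate on dogwhelks alone equals the profitability of limpets: λ·13/(1 + λ·18) = 9.2/42 = 0.219.
Rearranging, λ(13 − 0.219×18) = 0.219, so λ = 0.219/9.057 = 0.02419 per s.

0.024 per s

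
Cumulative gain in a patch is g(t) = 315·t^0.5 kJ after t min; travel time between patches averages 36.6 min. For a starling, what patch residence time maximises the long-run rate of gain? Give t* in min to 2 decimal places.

36.60 min

By the marginal value theorem, leave when the instantaneous gain rate g'(t) equals the habitat-wide average g(t)/(T + t).
g'(t) = 0.5·315·t^-0.5. Setting 0.5·315·t^-0.5 = 315·t^0.5/(36.6+t) gives 0.5(36.6+t) = t, so 0.50·t = 0.5×36.6.
t* = 0.5×36.6/0.50 = 36.6 min.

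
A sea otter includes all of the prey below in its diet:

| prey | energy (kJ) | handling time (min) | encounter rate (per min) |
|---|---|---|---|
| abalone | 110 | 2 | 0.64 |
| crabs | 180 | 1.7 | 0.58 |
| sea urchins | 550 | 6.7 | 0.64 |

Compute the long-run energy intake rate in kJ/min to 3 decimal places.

69.738 kJ/min

R = (0.64×110 + 0.58×180 + 0.64×550) / (1 + 0.64×2 + 0.58×1.7 + 0.64×6.7) = 526.8/7.554 = 69.74 kJ/min.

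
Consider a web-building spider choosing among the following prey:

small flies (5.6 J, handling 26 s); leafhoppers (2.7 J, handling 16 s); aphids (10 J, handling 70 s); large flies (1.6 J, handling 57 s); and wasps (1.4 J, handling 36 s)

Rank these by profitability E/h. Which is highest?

Profitability E/h (J/s): small flies = 5.6/26 = 0.215, leafhoppers = 2.7/16 = 0.169, aphids = 10/70 = 0.143, large flies = 1.6/57 = 0.0281, wasps = 1.4/36 = 0.0389.
Ranked: small flies > leafhoppers > aphids > wasps > large flies.

small flies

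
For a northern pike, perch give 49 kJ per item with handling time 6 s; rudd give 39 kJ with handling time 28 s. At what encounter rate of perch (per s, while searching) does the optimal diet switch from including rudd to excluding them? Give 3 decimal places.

0.034 per s

The zero-one rule: include rudd iff E₂/h₂ > λE₁/(1+λh₁). Equality gives the switch point.
λE₁h₂ = E₂ + λE₂h₁ ⇒ λ = E₂/(E₁h₂ − E₂h₁) = 39/(1372 − 234) = 0.03427 per s.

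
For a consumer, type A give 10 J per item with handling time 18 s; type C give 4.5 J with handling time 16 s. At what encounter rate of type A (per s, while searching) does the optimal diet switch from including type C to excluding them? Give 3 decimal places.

Drop type C once their profitability E₂/h₂ falls below the rate achievable on type A alone: E₂/h₂ = λE₁/(1 + λh₁).
Solve for λ: λE₁h₂ = E₂(1 + λh₁) → λ(E₁h₂ − E₂h₁) = E₂ → λ = E₂/(E₁h₂ − E₂h₁).
λ = 4.5/(10×16 − 4.5×18) = 4.5/79 = 0.05696 per s.

0.057 per s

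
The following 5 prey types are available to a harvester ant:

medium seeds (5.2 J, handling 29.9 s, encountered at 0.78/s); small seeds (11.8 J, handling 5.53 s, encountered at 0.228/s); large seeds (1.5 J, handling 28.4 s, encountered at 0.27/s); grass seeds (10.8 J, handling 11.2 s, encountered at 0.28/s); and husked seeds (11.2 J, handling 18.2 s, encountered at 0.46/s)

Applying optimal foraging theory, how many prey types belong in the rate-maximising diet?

1

Rank by E/h (J/s): small seeds 2.13, grass seeds 0.964, husked seeds 0.615, medium seeds 0.174, large seeds 0.0528. Include each in turn until the next type's E/h falls below the running intake rate.
Rate on top 1: 1.19. grass seeds: 0.964 < 1.19 → exclude; stop.
Optimal diet: small seeds — 1 of 5 types.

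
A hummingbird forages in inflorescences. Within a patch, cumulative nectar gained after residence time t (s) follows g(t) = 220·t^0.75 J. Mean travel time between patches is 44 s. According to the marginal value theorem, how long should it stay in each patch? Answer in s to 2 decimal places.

Maximise g(t)/(T+t): set derivative to zero → g'(t)(T+t) = g(t).
g'(t) = 0.75·220·t^-0.25. Setting 0.75·220·t^-0.25 = 220·t^0.75/(44+t) gives 0.75(44+t) = t, so 0.25·t = 0.75×44.
t* = 0.75×44/0.25 = 132 s.

132.00 s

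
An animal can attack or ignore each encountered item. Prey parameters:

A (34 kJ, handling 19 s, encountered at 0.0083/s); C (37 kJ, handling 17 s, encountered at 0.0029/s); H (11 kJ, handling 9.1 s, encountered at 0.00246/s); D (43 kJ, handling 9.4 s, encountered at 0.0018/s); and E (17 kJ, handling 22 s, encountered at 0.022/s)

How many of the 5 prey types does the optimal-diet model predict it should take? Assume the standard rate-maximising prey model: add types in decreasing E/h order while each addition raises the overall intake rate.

5

Rank by E/h (kJ/s): D 4.57, C 2.18, A 1.79, H 1.21, E 0.773. Include each in turn until the next type's E/h falls below the running intake rate.
Rate on top 1: 0.07611. C: 2.18 > 0.07611 → include.
Rate on top 2: 0.1732. A: 1.79 > 0.1732 → include.
Rate on top 3: 0.3815. H: 1.21 > 0.3815 → include.
Rate on top 4: 0.3963. E: 0.773 > 0.3963 → include.
Optimal diet: D, C, A, H, E — 5 of 5 types.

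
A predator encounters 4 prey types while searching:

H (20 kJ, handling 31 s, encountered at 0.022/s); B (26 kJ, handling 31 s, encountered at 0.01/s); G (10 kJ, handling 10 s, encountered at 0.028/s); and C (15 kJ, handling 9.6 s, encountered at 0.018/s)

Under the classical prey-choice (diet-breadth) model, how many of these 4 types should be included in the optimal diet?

4

Profitabilities (E/h, kJ/s): C 1.56, G 1, B 0.839, H 0.645. Add prey in this order while the next type's profitability exceeds the intake rate on those already taken.
Rate on top 1: 0.2302. G: 1 > 0.2302 → include.
Rate on top 2: 0.3786. B: 0.839 > 0.3786 → include.
Rate on top 3: 0.4595. H: 0.645 > 0.4595 → include.
Optimal diet: C, G, B, H — 4 of 4 types.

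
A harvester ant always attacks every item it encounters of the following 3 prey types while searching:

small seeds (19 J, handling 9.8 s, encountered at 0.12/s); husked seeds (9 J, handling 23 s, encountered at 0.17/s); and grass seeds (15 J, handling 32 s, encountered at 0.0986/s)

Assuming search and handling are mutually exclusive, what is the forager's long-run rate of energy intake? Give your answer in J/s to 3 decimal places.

0.572 J/s

Energy encountered per unit search time: 0.12×19 + 0.17×9 + 0.0986×15 = 5.289 J/s.
Handling time per unit search time: 0.12×9.8 + 0.17×23 + 0.0986×32 = 8.241.
Rate = 5.289/(1 + 8.241) = 0.5723 J/s.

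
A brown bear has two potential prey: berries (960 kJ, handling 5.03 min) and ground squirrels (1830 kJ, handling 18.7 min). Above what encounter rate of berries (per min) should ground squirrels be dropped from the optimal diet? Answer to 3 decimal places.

0.209 per min

The zero-one rule: include ground squirrels iff E₂/h₂ > λE₁/(1+λh₁). Equality gives the switch point.
λE₁h₂ = E₂ + λE₂h₁ ⇒ λ = E₂/(E₁h₂ − E₂h₁) = 1830/(1.795e+04 − 9205) = 0.2092 per min.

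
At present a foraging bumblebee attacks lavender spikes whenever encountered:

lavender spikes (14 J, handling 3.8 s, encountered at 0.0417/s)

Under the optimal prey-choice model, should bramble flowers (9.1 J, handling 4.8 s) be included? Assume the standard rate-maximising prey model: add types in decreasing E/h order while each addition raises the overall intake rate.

On lavender spikes alone, R = ΣλE/(1+Σλh) = 0.5838/1.158 = 0.5039 J/s.
bramble flowers: E/h = 9.1/4.8 = 1.896 J/s.
1.896 > 0.5039, so adding bramble flowers raises the average — include it.

Yes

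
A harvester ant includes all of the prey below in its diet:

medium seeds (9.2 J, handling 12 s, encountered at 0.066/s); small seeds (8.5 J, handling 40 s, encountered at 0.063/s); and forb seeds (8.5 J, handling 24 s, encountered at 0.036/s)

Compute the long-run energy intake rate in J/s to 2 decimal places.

0.28 J/s

R = Σλ_iE_i / (1 + Σλ_ih_i)
Numerator: 0.066×9.2 + 0.063×8.5 + 0.036×8.5 = 1.449
Denominator: 1 + 0.066×12 + 0.063×40 + 0.036×24 = 5.176
R = 1.449/5.176 = 0.2799 J/s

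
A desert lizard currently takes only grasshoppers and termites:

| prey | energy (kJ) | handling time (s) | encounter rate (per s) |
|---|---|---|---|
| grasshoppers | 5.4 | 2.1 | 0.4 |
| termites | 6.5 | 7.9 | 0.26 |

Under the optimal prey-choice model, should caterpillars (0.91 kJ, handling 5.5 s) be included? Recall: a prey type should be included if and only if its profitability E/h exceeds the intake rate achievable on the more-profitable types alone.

No

Current rate: (0.4×5.4 + 0.26×6.5)/(1 + 0.4×2.1 + 0.26×7.9) = 0.9887 kJ/s.
caterpillars: E/h = 0.91/5.5 = 0.1655 kJ/s.
0.1655 < 0.9887, so adding caterpillars would lower the average — exclude it.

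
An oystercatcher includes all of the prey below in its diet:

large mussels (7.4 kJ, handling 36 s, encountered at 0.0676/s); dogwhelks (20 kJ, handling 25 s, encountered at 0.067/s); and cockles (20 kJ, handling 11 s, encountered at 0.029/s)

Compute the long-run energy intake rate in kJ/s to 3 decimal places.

0.446 kJ/s

Energy encountered per unit search time: 0.0676×7.4 + 0.067×20 + 0.029×20 = 2.42 kJ/s.
Handling time per unit search time: 0.0676×36 + 0.067×25 + 0.029×11 = 4.428.
Rate = 2.42/(1 + 4.428) = 0.4459 kJ/s.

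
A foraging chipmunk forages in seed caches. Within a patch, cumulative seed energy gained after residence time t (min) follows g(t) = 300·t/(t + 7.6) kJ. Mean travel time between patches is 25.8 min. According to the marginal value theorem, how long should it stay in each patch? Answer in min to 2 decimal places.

14.00 min

By the marginal value theorem, leave when the instantaneous gain rate g'(t) equals the habitat-wide average g(t)/(T + t).
g'(t) = 300·7.6/(t + 7.6)². Setting 300·7.6/(t+7.6)² = 300t/[(t+7.6)(25.8+t)] gives 7.6(25.8+t) = t(t+7.6), so t² = 7.6×25.8 = 196.1.
t* = √196.1 = 14 min.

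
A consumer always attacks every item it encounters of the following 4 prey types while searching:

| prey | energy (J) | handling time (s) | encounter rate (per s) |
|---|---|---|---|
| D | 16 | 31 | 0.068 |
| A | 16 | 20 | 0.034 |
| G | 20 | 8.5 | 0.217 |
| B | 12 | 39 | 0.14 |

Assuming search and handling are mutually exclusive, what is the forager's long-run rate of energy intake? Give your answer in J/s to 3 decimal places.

Energy encountered per unit search time: 0.068×16 + 0.034×16 + 0.217×20 + 0.14×12 = 7.652 J/s.
Handling time per unit search time: 0.068×31 + 0.034×20 + 0.217×8.5 + 0.14×39 = 10.09.
Rate = 7.652/(1 + 10.09) = 0.6898 J/s.

0.690 J/s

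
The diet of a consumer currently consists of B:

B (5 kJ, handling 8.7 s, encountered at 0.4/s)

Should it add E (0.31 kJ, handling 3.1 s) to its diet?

No

On B alone, R = ΣλE/(1+Σλh) = 2/4.48 = 0.4464 kJ/s.
E: E/h = 0.31/3.1 = 0.1 kJ/s.
Since 0.1 < R, time spent handling E is better spent searching.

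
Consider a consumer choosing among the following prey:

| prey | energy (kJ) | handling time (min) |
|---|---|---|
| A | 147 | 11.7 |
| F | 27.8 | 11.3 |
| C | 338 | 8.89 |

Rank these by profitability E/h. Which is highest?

C

Profitability E/h (kJ/min): A = 147/11.7 = 12.6, F = 27.8/11.3 = 2.46, C = 338/8.89 = 38.
Ranked: C > A > F.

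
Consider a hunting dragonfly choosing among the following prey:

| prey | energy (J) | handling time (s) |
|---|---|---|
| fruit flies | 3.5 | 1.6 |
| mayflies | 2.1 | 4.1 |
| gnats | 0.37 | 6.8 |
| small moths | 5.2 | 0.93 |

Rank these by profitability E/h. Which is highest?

small moths

In descending order of E/h:
small moths: 5.2/0.93 = 5.59 J/s
fruit flies: 3.5/1.6 = 2.19 J/s
mayflies: 2.1/4.1 = 0.512 J/s
gnats: 0.37/6.8 = 0.0544 J/s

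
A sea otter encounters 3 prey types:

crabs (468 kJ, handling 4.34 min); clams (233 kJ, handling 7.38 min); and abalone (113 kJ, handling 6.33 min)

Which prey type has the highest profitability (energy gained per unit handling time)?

crabs

Profitability E/h (kJ/min): crabs = 468/4.34 = 108, clams = 233/7.38 = 31.6, abalone = 113/6.33 = 17.9.
Ranked: crabs > clams > abalone.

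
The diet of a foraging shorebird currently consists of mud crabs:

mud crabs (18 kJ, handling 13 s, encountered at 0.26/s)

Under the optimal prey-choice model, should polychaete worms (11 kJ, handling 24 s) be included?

On mud crabs alone, R = ΣλE/(1+Σλh) = 4.68/4.38 = 1.068 kJ/s.
Profitability of polychaete worms: 11/24 = 0.4583 kJ/s.
0.4583 < 1.068, so adding polychaete worms would lower the average — exclude it.

No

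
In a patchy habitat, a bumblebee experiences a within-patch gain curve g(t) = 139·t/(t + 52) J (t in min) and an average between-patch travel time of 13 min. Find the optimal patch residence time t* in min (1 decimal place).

Maximise g(t)/(T+t): set derivative to zero → g'(t)(T+t) = g(t).
g'(t) = 139·52/(t + 52)². Setting 139·52/(t+52)² = 139t/[(t+52)(13+t)] gives 52(13+t) = t(t+52), so t² = 52×13 = 676.
t* = √676 = 26 min.

26.0 min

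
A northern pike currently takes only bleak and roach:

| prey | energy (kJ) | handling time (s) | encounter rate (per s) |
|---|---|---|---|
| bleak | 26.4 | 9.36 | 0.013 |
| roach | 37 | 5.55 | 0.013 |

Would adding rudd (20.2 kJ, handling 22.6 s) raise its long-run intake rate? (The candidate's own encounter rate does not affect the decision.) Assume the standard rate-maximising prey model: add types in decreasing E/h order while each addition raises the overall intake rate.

Intake rate on the current diet: R = (0.013×26.4 + 0.013×37) / (1 + 0.013×9.36 + 0.013×5.55) = 0.8242/1.194 = 0.6904 kJ/s.
Profitability of rudd: 20.2/22.6 = 0.8938 kJ/s.
0.8938 > 0.6904, so adding rudd raises the average — include it.

Yes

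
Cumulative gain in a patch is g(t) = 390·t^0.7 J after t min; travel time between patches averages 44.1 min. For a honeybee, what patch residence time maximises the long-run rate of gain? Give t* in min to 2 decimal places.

Optimal t* satisfies g'(t*) = g(t*)/(T + t*).
g'(t) = 0.7·390·t^-0.3. Setting 0.7·390·t^-0.3 = 390·t^0.7/(44.1+t) gives 0.7(44.1+t) = t, so 0.30·t = 0.7×44.1.
t* = 0.7×44.1/0.30 = 102.9 min.

102.90 min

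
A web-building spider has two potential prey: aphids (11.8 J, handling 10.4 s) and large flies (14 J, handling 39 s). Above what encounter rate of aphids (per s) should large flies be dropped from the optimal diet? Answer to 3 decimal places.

At the threshold, the rate on aphids alone equals the profitability of large flies: λ·11.8/(1 + λ·10.4) = 14/39 = 0.359.
Rearranging, λ(11.8 − 0.359×10.4) = 0.359, so λ = 0.359/8.067 = 0.0445 per s.

0.045 per s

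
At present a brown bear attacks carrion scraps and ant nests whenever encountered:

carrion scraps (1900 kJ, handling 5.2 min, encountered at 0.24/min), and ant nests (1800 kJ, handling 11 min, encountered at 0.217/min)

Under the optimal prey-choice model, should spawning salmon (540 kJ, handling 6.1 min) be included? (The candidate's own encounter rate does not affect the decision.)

No

Current rate: (0.24×1900 + 0.217×1800)/(1 + 0.24×5.2 + 0.217×11) = 182.7 kJ/min.
Profitability of spawning salmon: 540/6.1 = 88.52 kJ/min.
Since 88.52 < R, time spent handling spawning salmon is better spent searching.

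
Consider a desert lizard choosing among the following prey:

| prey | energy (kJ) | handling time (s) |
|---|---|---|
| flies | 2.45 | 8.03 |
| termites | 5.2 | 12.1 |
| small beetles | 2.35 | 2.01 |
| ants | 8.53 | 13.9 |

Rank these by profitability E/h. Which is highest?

small beetles

In descending order of E/h:
small beetles: 2.35/2.01 = 1.17 kJ/s
ants: 8.53/13.9 = 0.614 kJ/s
termites: 5.2/12.1 = 0.43 kJ/s
flies: 2.45/8.03 = 0.305 kJ/s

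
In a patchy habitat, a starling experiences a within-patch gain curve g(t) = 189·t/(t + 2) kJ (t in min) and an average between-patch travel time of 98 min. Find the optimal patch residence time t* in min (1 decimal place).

14.0 min

By the marginal value theorem, leave when the instantaneous gain rate g'(t) equals the habitat-wide average g(t)/(T + t).
g'(t) = 189·2/(t + 2)². Setting 189·2/(t+2)² = 189t/[(t+2)(98+t)] gives 2(98+t) = t(t+2), so t² = 2×98 = 196.
t* = √196 = 14 min.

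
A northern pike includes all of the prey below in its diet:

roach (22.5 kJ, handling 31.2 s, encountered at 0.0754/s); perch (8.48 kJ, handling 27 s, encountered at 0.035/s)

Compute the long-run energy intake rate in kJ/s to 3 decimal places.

R = (0.0754×22.5 + 0.035×8.48) / (1 + 0.0754×31.2 + 0.035×27) = 1.993/4.297 = 0.4638 kJ/s.

0.464 kJ/s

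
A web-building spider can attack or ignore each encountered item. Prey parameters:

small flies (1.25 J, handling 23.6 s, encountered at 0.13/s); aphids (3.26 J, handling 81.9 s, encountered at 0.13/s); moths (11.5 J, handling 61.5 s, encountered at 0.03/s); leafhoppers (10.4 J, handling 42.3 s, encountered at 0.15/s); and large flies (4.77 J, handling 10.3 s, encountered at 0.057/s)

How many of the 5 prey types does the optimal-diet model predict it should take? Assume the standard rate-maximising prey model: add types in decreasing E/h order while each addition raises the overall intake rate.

E/h in descending order: large flies 0.463, leafhoppers 0.246, moths 0.187, small flies 0.053, aphids 0.0398 J/s. The optimal diet is the largest prefix of this list for which every included type satisfies E_i/h_i > R on the types above it.
Rate on top 1: 0.1713. leafhoppers: 0.246 > 0.1713 → include.
Rate on top 2: 0.2309. moths: 0.187 < 0.2309 → exclude; stop.
Optimal diet: large flies, leafhoppers — 2 of 5 types.

2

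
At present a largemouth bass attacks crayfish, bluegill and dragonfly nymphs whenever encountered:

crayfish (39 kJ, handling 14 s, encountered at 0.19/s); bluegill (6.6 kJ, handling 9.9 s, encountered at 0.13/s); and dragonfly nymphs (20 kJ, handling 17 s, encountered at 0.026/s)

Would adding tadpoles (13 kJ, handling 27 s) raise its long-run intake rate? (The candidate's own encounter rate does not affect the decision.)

On crayfish, bluegill and dragonfly nymphs alone, R = ΣλE/(1+Σλh) = 8.788/5.389 = 1.631 kJ/s.
tadpoles: E/h = 13/27 = 0.4815 kJ/s.
0.4815 < 1.631, so adding tadpoles would lower the average — exclude it.

No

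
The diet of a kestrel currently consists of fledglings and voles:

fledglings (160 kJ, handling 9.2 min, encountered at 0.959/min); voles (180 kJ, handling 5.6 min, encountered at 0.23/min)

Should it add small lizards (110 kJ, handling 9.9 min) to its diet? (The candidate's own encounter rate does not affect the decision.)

No

Current rate: (0.959×160 + 0.23×180)/(1 + 0.959×9.2 + 0.23×5.6) = 17.54 kJ/min.
small lizards: E/h = 110/9.9 = 11.11 kJ/min.
Since 11.11 < R, time spent handling small lizards is better spent searching.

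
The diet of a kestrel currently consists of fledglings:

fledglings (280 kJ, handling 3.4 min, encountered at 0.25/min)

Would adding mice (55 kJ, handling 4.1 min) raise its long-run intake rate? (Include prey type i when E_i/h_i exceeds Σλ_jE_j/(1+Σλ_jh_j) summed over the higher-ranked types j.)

Current rate: (0.25×280)/(1 + 0.25×3.4) = 37.84 kJ/min.
Profitability of mice: 55/4.1 = 13.41 kJ/min.
13.41 < 37.84, so adding mice would lower the average — exclude it.

No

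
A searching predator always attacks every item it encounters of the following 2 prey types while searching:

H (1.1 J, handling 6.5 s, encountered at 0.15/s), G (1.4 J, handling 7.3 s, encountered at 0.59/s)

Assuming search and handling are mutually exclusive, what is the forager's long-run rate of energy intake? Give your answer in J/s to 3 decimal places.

R = (0.15×1.1 + 0.59×1.4) / (1 + 0.15×6.5 + 0.59×7.3) = 0.991/6.282 = 0.1578 J/s.

0.158 J/s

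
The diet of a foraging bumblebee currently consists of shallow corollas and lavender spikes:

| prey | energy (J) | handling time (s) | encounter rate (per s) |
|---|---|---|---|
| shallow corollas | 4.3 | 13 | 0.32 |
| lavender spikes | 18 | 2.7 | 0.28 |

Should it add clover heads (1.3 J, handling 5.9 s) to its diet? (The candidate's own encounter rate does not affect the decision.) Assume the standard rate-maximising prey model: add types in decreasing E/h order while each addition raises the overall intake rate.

Intake rate on the current diet: R = (0.32×4.3 + 0.28×18) / (1 + 0.32×13 + 0.28×2.7) = 6.416/5.916 = 1.085 J/s.
Profitability of clover heads: 1.3/5.9 = 0.2203 J/s.
Since 0.2203 < R, time spent handling clover heads is better spent searching.

No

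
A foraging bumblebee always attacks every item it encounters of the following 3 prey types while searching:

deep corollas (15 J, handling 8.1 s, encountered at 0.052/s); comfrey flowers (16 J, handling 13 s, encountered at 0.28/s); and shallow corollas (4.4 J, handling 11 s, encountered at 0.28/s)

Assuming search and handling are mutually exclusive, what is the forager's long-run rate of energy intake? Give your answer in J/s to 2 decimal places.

0.80 J/s

Energy encountered per unit search time: 0.052×15 + 0.28×16 + 0.28×4.4 = 6.492 J/s.
Handling time per unit search time: 0.052×8.1 + 0.28×13 + 0.28×11 = 7.141.
Rate = 6.492/(1 + 7.141) = 0.7974 J/s.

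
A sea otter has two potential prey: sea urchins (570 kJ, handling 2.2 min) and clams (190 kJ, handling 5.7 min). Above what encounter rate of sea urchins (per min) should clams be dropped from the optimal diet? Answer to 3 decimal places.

0.067 per min

The zero-one rule: include clams iff E₂/h₂ > λE₁/(1+λh₁). Equality gives the switch point.
λE₁h₂ = E₂ + λE₂h₁ ⇒ λ = E₂/(E₁h₂ − E₂h₁) = 190/(3249 − 418) = 0.06711 per min.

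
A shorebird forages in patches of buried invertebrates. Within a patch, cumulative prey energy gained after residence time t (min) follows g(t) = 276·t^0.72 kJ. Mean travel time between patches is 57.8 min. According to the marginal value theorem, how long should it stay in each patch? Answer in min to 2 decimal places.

By the marginal value theorem, leave when the instantaneous gain rate g'(t) equals the habitat-wide average g(t)/(T + t).
g'(t) = 0.72·276·t^-0.28. Setting 0.72·276·t^-0.28 = 276·t^0.72/(57.8+t) gives 0.72(57.8+t) = t, so 0.28·t = 0.72×57.8.
t* = 0.72×57.8/0.28 = 148.6 min.

148.63 min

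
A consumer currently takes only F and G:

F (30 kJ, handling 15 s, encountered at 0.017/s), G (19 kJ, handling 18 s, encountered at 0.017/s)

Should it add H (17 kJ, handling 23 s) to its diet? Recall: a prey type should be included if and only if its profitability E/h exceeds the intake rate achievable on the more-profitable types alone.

Current rate: (0.017×30 + 0.017×19)/(1 + 0.017×15 + 0.017×18) = 0.5336 kJ/s.
Profitability of H: 17/23 = 0.7391 kJ/s.
0.7391 > 0.5336, so adding H raises the average — include it.

Yes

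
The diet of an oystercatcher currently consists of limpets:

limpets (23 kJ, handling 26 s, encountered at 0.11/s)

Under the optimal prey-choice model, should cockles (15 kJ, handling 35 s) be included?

No

On limpets alone, R = ΣλE/(1+Σλh) = 2.53/3.86 = 0.6554 kJ/s.
cockles: E/h = 15/35 = 0.4286 kJ/s.
Since 0.4286 < R, time spent handling cockles is better spent searching.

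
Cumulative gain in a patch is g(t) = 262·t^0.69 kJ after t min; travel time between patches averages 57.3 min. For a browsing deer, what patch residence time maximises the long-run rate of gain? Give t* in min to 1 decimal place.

127.5 min

Optimal t* satisfies g'(t*) = g(t*)/(T + t*).
g'(t) = 0.69·262·t^-0.31. Setting 0.69·262·t^-0.31 = 262·t^0.69/(57.3+t) gives 0.69(57.3+t) = t, so 0.31·t = 0.69×57.3.
t* = 0.69×57.3/0.31 = 127.5 min.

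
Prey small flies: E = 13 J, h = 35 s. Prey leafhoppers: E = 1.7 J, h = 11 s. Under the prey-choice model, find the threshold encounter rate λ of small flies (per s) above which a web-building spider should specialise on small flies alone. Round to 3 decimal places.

0.020 per s

Drop leafhoppers once their profitability E₂/h₂ falls below the rate achievable on small flies alone: E₂/h₂ = λE₁/(1 + λh₁).
Solve for λ: λE₁h₂ = E₂(1 + λh₁) → λ(E₁h₂ − E₂h₁) = E₂ → λ = E₂/(E₁h₂ − E₂h₁).
λ = 1.7/(13×11 − 1.7×35) = 1.7/83.5 = 0.02036 per s.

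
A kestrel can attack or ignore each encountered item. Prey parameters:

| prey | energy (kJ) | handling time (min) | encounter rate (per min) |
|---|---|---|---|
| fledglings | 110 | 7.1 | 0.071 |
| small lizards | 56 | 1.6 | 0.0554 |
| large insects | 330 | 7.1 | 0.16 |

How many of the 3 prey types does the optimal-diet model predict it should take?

Rank by E/h (kJ/min): large insects 46.5, small lizards 35, fledglings 15.5. Include each in turn until the next type's E/h falls below the running intake rate.
Rate on top 1: 24.72. small lizards: 35 > 24.72 → include.
Rate on top 2: 25.13. fledglings: 15.5 < 25.13 → exclude; stop.
Optimal diet: large insects, small lizards — 2 of 3 types.

2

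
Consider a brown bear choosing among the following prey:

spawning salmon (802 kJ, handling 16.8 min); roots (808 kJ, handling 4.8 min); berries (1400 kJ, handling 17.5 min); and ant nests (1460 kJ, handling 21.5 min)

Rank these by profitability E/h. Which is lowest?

In descending order of E/h:
roots: 808/4.8 = 168 kJ/min
berries: 1400/17.5 = 80 kJ/min
ant nests: 1460/21.5 = 67.9 kJ/min
spawning salmon: 802/16.8 = 47.7 kJ/min

spawning salmon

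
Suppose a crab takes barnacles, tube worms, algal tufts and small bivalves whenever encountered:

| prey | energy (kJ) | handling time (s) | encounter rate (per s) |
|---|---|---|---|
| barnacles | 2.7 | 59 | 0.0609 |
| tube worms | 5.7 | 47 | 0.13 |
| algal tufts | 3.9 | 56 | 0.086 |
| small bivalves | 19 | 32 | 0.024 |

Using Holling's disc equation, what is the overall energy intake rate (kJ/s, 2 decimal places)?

0.10 kJ/s

R = (0.0609×2.7 + 0.13×5.7 + 0.086×3.9 + 0.024×19) / (1 + 0.0609×59 + 0.13×47 + 0.086×56 + 0.024×32) = 1.697/16.29 = 0.1042 kJ/s.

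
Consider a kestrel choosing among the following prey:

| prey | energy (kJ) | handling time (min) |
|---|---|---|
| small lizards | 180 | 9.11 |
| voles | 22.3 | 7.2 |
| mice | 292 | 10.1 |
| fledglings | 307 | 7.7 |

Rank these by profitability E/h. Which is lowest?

voles

Profitability E/h (kJ/min): small lizards = 180/9.11 = 19.8, voles = 22.3/7.2 = 3.1, mice = 292/10.1 = 28.9, fledglings = 307/7.7 = 39.9.
Ranked: fledglings > mice > small lizards > voles.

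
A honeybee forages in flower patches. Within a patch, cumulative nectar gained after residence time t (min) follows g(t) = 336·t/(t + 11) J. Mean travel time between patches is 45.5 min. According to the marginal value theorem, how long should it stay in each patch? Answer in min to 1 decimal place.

Optimal t* satisfies g'(t*) = g(t*)/(T + t*).
g'(t) = 336·11/(t + 11)². Setting 336·11/(t+11)² = 336t/[(t+11)(45.5+t)] gives 11(45.5+t) = t(t+11), so t² = 11×45.5 = 500.5.
t* = √500.5 = 22.37 min.

22.4 min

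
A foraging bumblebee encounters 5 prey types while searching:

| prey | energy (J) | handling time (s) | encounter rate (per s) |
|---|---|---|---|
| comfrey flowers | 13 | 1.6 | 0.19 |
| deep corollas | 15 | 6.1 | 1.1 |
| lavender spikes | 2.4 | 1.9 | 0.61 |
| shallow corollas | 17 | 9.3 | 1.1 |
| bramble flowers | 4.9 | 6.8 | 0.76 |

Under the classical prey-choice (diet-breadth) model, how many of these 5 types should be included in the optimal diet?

2

E/h in descending order: comfrey flowers 8.12, deep corollas 2.46, shallow corollas 1.83, lavender spikes 1.26, bramble flowers 0.721 J/s. The optimal diet is the largest prefix of this list for which every included type satisfies E_i/h_i > R on the types above it.
Rate on top 1: 1.894. deep corollas: 2.46 > 1.894 → include.
Rate on top 2: 2.367. shallow corollas: 1.83 < 2.367 → exclude; stop.
Optimal diet: comfrey flowers, deep corollas — 2 of 5 types.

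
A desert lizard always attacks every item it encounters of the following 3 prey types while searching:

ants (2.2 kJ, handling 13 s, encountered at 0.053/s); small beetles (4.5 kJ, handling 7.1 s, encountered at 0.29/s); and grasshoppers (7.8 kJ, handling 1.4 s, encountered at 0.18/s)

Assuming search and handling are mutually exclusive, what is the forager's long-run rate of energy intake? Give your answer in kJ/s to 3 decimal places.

0.706 kJ/s

R = (0.053×2.2 + 0.29×4.5 + 0.18×7.8) / (1 + 0.053×13 + 0.29×7.1 + 0.18×1.4) = 2.826/4 = 0.7064 kJ/s.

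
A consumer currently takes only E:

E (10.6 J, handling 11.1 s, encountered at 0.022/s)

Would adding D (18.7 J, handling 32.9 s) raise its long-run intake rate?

Intake rate on the current diet: R = (0.022×10.6) / (1 + 0.022×11.1) = 0.2332/1.244 = 0.1874 J/s.
D: E/h = 18.7/32.9 = 0.5684 J/s.
Since 0.5684 > R, including D increases the long-run rate.

Yes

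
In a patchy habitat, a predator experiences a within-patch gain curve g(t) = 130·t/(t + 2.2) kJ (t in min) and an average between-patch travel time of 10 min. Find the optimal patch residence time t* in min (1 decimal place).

Maximise g(t)/(T+t): set derivative to zero → g'(t)(T+t) = g(t).
g'(t) = 130·2.2/(t + 2.2)². Setting 130·2.2/(t+2.2)² = 130t/[(t+2.2)(10+t)] gives 2.2(10+t) = t(t+2.2), so t² = 2.2×10 = 22.
t* = √22 = 4.69 min.

4.7 min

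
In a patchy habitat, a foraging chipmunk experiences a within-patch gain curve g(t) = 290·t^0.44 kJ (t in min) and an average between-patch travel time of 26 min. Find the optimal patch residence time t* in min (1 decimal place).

By the marginal value theorem, leave when the instantaneous gain rate g'(t) equals the habitat-wide average g(t)/(T + t).
g'(t) = 0.44·290·t^-0.56. Setting 0.44·290·t^-0.56 = 290·t^0.44/(26+t) gives 0.44(26+t) = t, so 0.56·t = 0.44×26.
t* = 0.44×26/0.56 = 20.43 min.

20.4 min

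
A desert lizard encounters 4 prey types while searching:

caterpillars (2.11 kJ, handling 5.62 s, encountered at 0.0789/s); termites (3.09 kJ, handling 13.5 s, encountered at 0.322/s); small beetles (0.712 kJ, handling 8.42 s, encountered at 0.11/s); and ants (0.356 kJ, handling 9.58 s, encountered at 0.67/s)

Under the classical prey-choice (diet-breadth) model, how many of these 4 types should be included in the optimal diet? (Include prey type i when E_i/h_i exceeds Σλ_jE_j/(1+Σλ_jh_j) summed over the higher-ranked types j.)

Rank by E/h (kJ/s): caterpillars 0.375, termites 0.229, small beetles 0.0846, ants 0.0372. Include each in turn until the next type's E/h falls below the running intake rate.
Rate on top 1: 0.1153. termites: 0.229 > 0.1153 → include.
Rate on top 2: 0.2006. small beetles: 0.0846 < 0.2006 → exclude; stop.
Optimal diet: caterpillars, termites — 2 of 4 types.

2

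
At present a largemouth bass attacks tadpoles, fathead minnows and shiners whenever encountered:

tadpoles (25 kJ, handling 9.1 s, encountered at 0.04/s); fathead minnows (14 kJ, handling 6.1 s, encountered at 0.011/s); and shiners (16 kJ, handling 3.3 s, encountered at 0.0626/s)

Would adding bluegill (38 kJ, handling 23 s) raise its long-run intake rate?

Yes

Current rate: (0.04×25 + 0.011×14 + 0.0626×16)/(1 + 0.04×9.1 + 0.011×6.1 + 0.0626×3.3) = 1.316 kJ/s.
bluegill: E/h = 38/23 = 1.652 kJ/s.
1.652 > 1.316, so adding bluegill raises the average — include it.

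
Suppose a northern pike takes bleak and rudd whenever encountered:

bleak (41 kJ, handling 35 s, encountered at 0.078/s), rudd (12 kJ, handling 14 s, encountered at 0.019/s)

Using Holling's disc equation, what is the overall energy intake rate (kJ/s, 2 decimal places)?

R = (0.078×41 + 0.019×12) / (1 + 0.078×35 + 0.019×14) = 3.426/3.996 = 0.8574 kJ/s.

0.86 kJ/s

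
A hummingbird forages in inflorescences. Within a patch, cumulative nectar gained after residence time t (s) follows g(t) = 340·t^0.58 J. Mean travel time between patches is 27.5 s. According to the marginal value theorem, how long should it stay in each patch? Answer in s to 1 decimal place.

38.0 s

Optimal t* satisfies g'(t*) = g(t*)/(T + t*).
g'(t) = 0.58·340·t^-0.42. Setting 0.58·340·t^-0.42 = 340·t^0.58/(27.5+t) gives 0.58(27.5+t) = t, so 0.42·t = 0.58×27.5.
t* = 0.58×27.5/0.42 = 37.98 s.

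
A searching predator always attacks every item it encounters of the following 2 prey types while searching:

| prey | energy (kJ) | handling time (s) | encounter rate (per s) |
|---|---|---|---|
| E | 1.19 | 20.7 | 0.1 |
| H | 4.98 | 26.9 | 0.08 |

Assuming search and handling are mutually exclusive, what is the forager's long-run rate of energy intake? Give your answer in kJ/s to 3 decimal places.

R = (0.1×1.19 + 0.08×4.98) / (1 + 0.1×20.7 + 0.08×26.9) = 0.5174/5.222 = 0.09908 kJ/s.

0.099 kJ/s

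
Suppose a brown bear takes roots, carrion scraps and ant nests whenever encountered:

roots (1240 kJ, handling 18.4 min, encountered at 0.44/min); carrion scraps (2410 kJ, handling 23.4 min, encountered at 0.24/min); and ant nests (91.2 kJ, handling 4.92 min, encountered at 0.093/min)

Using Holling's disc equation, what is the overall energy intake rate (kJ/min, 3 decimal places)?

74.655 kJ/min

R = (0.44×1240 + 0.24×2410 + 0.093×91.2) / (1 + 0.44×18.4 + 0.24×23.4 + 0.093×4.92) = 1132/15.17 = 74.65 kJ/min.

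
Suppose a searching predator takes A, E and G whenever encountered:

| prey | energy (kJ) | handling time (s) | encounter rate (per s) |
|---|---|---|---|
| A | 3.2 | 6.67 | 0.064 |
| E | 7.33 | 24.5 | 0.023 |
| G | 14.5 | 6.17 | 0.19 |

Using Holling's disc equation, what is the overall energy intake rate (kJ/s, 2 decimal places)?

0.99 kJ/s

R = Σλ_iE_i / (1 + Σλ_ih_i)
Numerator: 0.064×3.2 + 0.023×7.33 + 0.19×14.5 = 3.128
Denominator: 1 + 0.064×6.67 + 0.023×24.5 + 0.19×6.17 = 3.163
R = 3.128/3.163 = 0.9892 kJ/s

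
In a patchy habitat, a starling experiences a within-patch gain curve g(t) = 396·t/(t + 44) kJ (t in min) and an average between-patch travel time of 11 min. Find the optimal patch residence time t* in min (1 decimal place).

22.0 min

Optimal t* satisfies g'(t*) = g(t*)/(T + t*).
g'(t) = 396·44/(t + 44)². Setting 396·44/(t+44)² = 396t/[(t+44)(11+t)] gives 44(11+t) = t(t+44), so t² = 44×11 = 484.
t* = √484 = 22 min.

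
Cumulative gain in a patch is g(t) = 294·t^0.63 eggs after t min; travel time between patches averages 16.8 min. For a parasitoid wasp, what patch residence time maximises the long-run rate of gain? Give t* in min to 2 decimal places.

By the marginal value theorem, leave when the instantaneous gain rate g'(t) equals the habitat-wide average g(t)/(T + t).
g'(t) = 0.63·294·t^-0.37. Setting 0.63·294·t^-0.37 = 294·t^0.63/(16.8+t) gives 0.63(16.8+t) = t, so 0.37·t = 0.63×16.8.
t* = 0.63×16.8/0.37 = 28.61 min.

28.61 min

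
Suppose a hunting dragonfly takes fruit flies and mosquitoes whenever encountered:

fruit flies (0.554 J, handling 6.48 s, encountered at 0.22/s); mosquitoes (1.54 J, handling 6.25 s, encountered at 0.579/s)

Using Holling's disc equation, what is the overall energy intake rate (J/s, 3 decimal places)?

0.168 J/s

R = (0.22×0.554 + 0.579×1.54) / (1 + 0.22×6.48 + 0.579×6.25) = 1.014/6.044 = 0.1677 J/s.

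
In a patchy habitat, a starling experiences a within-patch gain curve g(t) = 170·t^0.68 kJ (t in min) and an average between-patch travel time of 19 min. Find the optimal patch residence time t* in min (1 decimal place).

40.4 min

Maximise g(t)/(T+t): set derivative to zero → g'(t)(T+t) = g(t).
g'(t) = 0.68·170·t^-0.32. Setting 0.68·170·t^-0.32 = 170·t^0.68/(19+t) gives 0.68(19+t) = t, so 0.32·t = 0.68×19.
t* = 0.68×19/0.32 = 40.38 min.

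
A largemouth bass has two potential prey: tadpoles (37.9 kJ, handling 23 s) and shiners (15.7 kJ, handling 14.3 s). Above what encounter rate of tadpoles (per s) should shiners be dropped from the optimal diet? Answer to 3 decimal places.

0.087 per s

At the threshold, the rate on tadpoles alone equals the profitability of shiners: λ·37.9/(1 + λ·23) = 15.7/14.3 = 1.098.
Rearranging, λ(37.9 − 1.098×23) = 1.098, so λ = 1.098/12.65 = 0.0868 per s.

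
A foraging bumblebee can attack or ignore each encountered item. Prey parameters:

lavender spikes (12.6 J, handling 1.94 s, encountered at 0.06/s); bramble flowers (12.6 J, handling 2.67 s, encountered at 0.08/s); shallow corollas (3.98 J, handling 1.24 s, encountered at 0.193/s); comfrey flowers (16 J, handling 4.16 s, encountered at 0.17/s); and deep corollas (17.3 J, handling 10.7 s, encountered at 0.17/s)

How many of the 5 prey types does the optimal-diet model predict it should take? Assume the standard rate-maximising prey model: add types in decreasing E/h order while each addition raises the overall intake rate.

E/h in descending order: lavender spikes 6.49, bramble flowers 4.72, comfrey flowers 3.85, shallow corollas 3.21, deep corollas 1.62 J/s. The optimal diet is the largest prefix of this list for which every included type satisfies E_i/h_i > R on the types above it.
Rate on top 1: 0.6772. bramble flowers: 4.72 > 0.6772 → include.
Rate on top 2: 1.326. comfrey flowers: 3.85 > 1.326 → include.
Rate on top 3: 2.201. shallow corollas: 3.21 > 2.201 → include.
Rate on top 4: 2.307. deep corollas: 1.62 < 2.307 → exclude; stop.
Optimal diet: lavender spikes, bramble flowers, comfrey flowers, shallow corollas — 4 of 5 types.

4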